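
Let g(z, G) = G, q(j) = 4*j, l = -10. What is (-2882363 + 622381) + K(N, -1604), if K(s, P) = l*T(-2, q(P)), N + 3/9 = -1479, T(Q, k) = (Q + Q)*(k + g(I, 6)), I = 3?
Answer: -2516382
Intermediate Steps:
T(Q, k) = 2*Q*(6 + k) (T(Q, k) = (Q + Q)*(k + 6) = (2*Q)*(6 + k) = 2*Q*(6 + k))
N = -4438/3 (N = -⅓ - 1479 = -4438/3 ≈ -1479.3)
K(s, P) = 240 + 160*P (K(s, P) = -20*(-2)*(6 + 4*P) = -10*(-24 - 16*P) = 240 + 160*P)
(-2882363 + 622381) + K(N, -1604) = (-2882363 + 622381) + (240 + 160*(-1604)) = -2259982 + (240 - 256640) = -2259982 - 256400 = -2516382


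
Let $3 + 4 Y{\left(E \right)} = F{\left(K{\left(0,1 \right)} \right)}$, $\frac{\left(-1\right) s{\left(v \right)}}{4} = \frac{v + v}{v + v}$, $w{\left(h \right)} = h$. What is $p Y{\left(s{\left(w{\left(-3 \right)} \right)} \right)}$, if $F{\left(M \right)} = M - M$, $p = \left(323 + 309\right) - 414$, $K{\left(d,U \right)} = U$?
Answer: $- \frac{327}{2} \approx -163.5$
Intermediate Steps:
$s{\left(v \right)} = -4$ ($s{\left(v \right)} = - 4 \frac{v + v}{v + v} = - 4 \frac{2 v}{2 v} = - 4 \cdot 2 v \frac{1}{2 v} = \left(-4\right) 1 = -4$)
$p = 218$ ($p = 632 - 414 = 218$)
$F{\left(M \right)} = 0$
$Y{\left(E \right)} = - \frac{3}{4}$ ($Y{\left(E \right)} = - \frac{3}{4} + \frac{1}{4} \cdot 0 = - \frac{3}{4} + 0 = - \frac{3}{4}$)
$p Y{\left(s{\left(w{\left(-3 \right)} \right)} \right)} = 218 \left(- \frac{3}{4}\right) = - \frac{327}{2}$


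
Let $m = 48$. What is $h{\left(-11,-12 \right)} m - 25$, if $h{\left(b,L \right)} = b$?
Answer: $-553$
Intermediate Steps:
$h{\left(-11,-12 \right)} m - 25 = \left(-11\right) 48 - 25 = -528 - 25 = -553$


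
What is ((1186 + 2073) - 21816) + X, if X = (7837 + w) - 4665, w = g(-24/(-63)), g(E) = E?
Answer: -323077/21 ≈ -15385.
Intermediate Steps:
w = 8/21 (w = -24/(-63) = -24*(-1/63) = 8/21 ≈ 0.38095)
X = 66620/21 (X = (7837 + 8/21) - 4665 = 164585/21 - 4665 = 66620/21 ≈ 3172.4)
((1186 + 2073) - 21816) + X = ((1186 + 2073) - 21816) + 66620/21 = (3259 - 21816) + 66620/21 = -18557 + 66620/21 = -323077/21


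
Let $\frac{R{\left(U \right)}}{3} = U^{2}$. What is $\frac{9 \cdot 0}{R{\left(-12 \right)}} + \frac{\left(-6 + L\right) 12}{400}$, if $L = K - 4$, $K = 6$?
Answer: $- \frac{3}{25} \approx -0.12$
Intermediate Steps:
$L = 2$ ($L = 6 - 4 = 2$)
$R{\left(U \right)} = 3 U^{2}$
$\frac{9 \cdot 0}{R{\left(-12 \right)}} + \frac{\left(-6 + L\right) 12}{400} = \frac{9 \cdot 0}{3 \left(-12\right)^{2}} + \frac{\left(-6 + 2\right) 12}{400} = \frac{0}{3 \cdot 144} + \left(-4\right) 12 \cdot \frac{1}{400} = \frac{0}{432} - \frac{3}{25} = 0 \cdot \frac{1}{432} - \frac{3}{25} = 0 - \frac{3}{25} = - \frac{3}{25}$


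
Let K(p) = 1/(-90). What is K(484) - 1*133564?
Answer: -12020761/90 ≈ -1.3356e+5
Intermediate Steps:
K(p) = -1/90
K(484) - 1*133564 = -1/90 - 1*133564 = -1/90 - 133564 = -12020761/90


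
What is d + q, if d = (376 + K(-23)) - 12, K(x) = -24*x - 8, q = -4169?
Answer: -3261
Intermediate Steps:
K(x) = -8 - 24*x
d = 908 (d = (376 + (-8 - 24*(-23))) - 12 = (376 + (-8 + 552)) - 12 = (376 + 544) - 12 = 920 - 12 = 908)
d + q = 908 - 4169 = -3261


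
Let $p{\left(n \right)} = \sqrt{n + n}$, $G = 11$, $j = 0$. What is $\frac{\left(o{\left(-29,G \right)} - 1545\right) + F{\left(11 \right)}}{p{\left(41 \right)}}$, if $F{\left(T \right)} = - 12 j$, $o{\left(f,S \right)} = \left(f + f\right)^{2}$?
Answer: $\frac{1819 \sqrt{82}}{82} \approx 200.88$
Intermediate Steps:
$o{\left(f,S \right)} = 4 f^{2}$ ($o{\left(f,S \right)} = \left(2 f\right)^{2} = 4 f^{2}$)
$p{\left(n \right)} = \sqrt{2} \sqrt{n}$ ($p{\left(n \right)} = \sqrt{2 n} = \sqrt{2} \sqrt{n}$)
$F{\left(T \right)} = 0$ ($F{\left(T \right)} = \left(-12\right) 0 = 0$)
$\frac{\left(o{\left(-29,G \right)} - 1545\right) + F{\left(11 \right)}}{p{\left(41 \right)}} = \frac{\left(4 \left(-29\right)^{2} - 1545\right) + 0}{\sqrt{2} \sqrt{41}} = \frac{\left(4 \cdot 841 - 1545\right) + 0}{\sqrt{82}} = \left(\left(3364 - 1545\right) + 0\right) \frac{\sqrt{82}}{82} = \left(1819 + 0\right) \frac{\sqrt{82}}{82} = 1819 \frac{\sqrt{82}}{82} = \frac{1819 \sqrt{82}}{82}$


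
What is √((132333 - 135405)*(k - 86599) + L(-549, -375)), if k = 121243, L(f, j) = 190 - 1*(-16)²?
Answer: I*√106426434 ≈ 10316.0*I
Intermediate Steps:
L(f, j) = -66 (L(f, j) = 190 - 1*256 = 190 - 256 = -66)
√((132333 - 135405)*(k - 86599) + L(-549, -375)) = √((132333 - 135405)*(121243 - 86599) - 66) = √(-3072*34644 - 66) = √(-106426368 - 66) = √(-106426434) = I*√106426434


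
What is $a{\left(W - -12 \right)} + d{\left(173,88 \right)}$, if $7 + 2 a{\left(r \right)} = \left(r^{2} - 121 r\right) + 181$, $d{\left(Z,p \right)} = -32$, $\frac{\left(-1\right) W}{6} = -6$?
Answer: $-1697$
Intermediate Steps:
$W = 36$ ($W = \left(-6\right) \left(-6\right) = 36$)
$a{\left(r \right)} = 87 + \frac{r^{2}}{2} - \frac{121 r}{2}$ ($a{\left(r \right)} = - \frac{7}{2} + \frac{\left(r^{2} - 121 r\right) + 181}{2} = - \frac{7}{2} + \frac{181 + r^{2} - 121 r}{2} = - \frac{7}{2} + \left(\frac{181}{2} + \frac{r^{2}}{2} - \frac{121 r}{2}\right) = 87 + \frac{r^{2}}{2} - \frac{121 r}{2}$)
$a{\left(W - -12 \right)} + d{\left(173,88 \right)} = \left(87 + \frac{\left(36 - -12\right)^{2}}{2} - \frac{121 \left(36 - -12\right)}{2}\right) - 32 = \left(87 + \frac{\left(36 + 12\right)^{2}}{2} - \frac{121 \left(36 + 12\right)}{2}\right) - 32 = \left(87 + \frac{48^{2}}{2} - 2904\right) - 32 = \left(87 + \frac{1}{2} \cdot 2304 - 2904\right) - 32 = \left(87 + 1152 - 2904\right) - 32 = -1665 - 32 = -1697$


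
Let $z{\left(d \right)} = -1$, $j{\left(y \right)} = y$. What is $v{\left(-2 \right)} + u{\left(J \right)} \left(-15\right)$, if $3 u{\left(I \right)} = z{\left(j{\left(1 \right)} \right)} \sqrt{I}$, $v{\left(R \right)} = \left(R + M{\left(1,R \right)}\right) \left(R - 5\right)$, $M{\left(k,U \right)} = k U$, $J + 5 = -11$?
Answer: $28 + 20 i \approx 28.0 + 20.0 i$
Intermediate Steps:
$J = -16$ ($J = -5 - 11 = -16$)
$M{\left(k,U \right)} = U k$
$v{\left(R \right)} = 2 R \left(-5 + R\right)$ ($v{\left(R \right)} = \left(R + R 1\right) \left(R - 5\right) = \left(R + R\right) \left(-5 + R\right) = 2 R \left(-5 + R\right)$)
$u{\left(I \right)} = - \frac{\sqrt{I}}{3}$ ($u{\left(I \right)} = \frac{\left(-1\right) \sqrt{I}}{3} = - \frac{\sqrt{I}}{3}$)
$v{\left(-2 \right)} + u{\left(J \right)} \left(-15\right) = 2 \left(-2\right) \left(-5 - 2\right) + - \frac{\sqrt{-16}}{3} \left(-15\right) = 2 \left(-2\right) \left(-7\right) + - \frac{4 i}{3} \left(-15\right) = 28 + - \frac{4 i}{3} \left(-15\right) = 28 + 20 i$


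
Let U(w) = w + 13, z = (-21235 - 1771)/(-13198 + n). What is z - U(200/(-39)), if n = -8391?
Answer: -5730589/841971 ≈ -6.8062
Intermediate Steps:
z = 23006/21589 (z = (-21235 - 1771)/(-13198 - 8391) = -23006/(-21589) = -23006*(-1/21589) = 23006/21589 ≈ 1.0656)
U(w) = 13 + w
z - U(200/(-39)) = 23006/21589 - (13 + 200/(-39)) = 23006/21589 - (13 + 200*(-1/39)) = 23006/21589 - (13 - 200/39) = 23006/21589 - 1*307/39 = 23006/21589 - 307/39 = -5730589/841971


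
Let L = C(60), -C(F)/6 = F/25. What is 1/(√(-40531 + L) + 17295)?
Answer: 86475/1495787852 - I*√1013635/1495787852 ≈ 5.7812e-5 - 6.7309e-7*I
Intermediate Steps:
C(F) = -6*F/25
L = -72/5 (L = -6/25*60 = -72/5 ≈ -14.400)
1/(√(-40531 + L) + 17295) = 1/(√(-40531 - 72/5) + 17295) = 1/(√(-202727/5) + 17295) = 1/(I*√1013635/5 + 17295) = 1/(17295 + I*√1013635/5)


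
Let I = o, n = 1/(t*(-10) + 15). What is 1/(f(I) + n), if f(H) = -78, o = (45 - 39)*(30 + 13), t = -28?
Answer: -295/23009 ≈ -0.012821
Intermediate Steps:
n = 1/295 (n = 1/(-28*(-10) + 15) = 1/(280 + 15) = 1/295 ≈ 0.0033898)
o = 258 (o = 6*43 = 258)
I = 258
1/(f(I) + n) = 1/(-78 + 1/295) = 1/(-23009/295) = -295/23009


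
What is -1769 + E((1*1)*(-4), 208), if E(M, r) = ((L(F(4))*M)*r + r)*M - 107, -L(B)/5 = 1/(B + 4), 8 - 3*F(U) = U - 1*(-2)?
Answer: -43916/7 ≈ -6273.7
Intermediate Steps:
F(U) = 2 - U/3 (F(U) = 8/3 - (U - 1*(-2))/3 = 8/3 - (U + 2)/3 = 8/3 - (2 + U)/3 = 8/3 + (-2/3 - U/3) = 2 - U/3)
L(B) = -5/(4 + B) (L(B) = -5/(B + 4) = -5/(4 + B))
E(M, r) = -107 + M*(r - 15*M*r/14) (E(M, r) = (((-5/(4 + (2 - 1/3*4)))*M)*r + r)*M - 107 = (((-5/(4 + (2 - 4/3)))*M)*r + r)*M - 107 = (((-5/(4 + 2/3))*M)*r + r)*M - 107 = (((-5/14/3)*M)*r + r)*M - 107 = (((-5*3/14)*M)*r + r)*M - 107 = ((-15*M/14)*r + r)*M - 107 = (-15*M*r/14 + r)*M - 107 = (r - 15*M*r/14)*M - 107 = M*(r - 15*M*r/14) - 107 = -107 + M*(r - 15*M*r/14))
-1769 + E((1*1)*(-4), 208) = -1769 + (-107 + ((1*1)*(-4))*208 - 15/14*208*((1*1)*(-4))**2) = -1769 + (-107 + (1*(-4))*208 - 15/14*208*(1*(-4))**2) = -1769 + (-107 - 4*208 - 15/14*208*(-4)**2) = -1769 + (-107 - 832 - 15/14*208*16) = -1769 + (-107 - 832 - 24960/7) = -1769 - 31533/7 = -43916/7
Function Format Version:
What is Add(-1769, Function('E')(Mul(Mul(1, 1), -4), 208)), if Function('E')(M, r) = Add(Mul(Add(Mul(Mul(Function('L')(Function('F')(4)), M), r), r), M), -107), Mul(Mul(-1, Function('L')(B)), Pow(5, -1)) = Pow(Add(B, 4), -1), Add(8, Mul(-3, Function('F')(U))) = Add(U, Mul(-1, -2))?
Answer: Rational(-43916, 7) ≈ -6273.7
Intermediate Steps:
Function('F')(U) = Add(2, Mul(Rational(-1, 3), U)) (Function('F')(U) = Add(Rational(8, 3), Mul(Rational(-1, 3), Add(U, Mul(-1, -2)))) = Add(Rational(8, 3), Mul(Rational(-1, 3), Add(U, 2))) = Add(Rational(8, 3), Mul(Rational(-1, 3), Add(2, U))) = Add(Rational(8, 3), Add(Rational(-2, 3), Mul(Rational(-1, 3), U))) = Add(2, Mul(Rational(-1, 3), U)))
Function('L')(B) = Mul(-5, Pow(Add(4, B), -1)) (Function('L')(B) = Mul(-5, Pow(Add(B, 4), -1)) = Mul(-5, Pow(Add(4, B), -1)))
Function('E')(M, r) = Add(-107, Mul(M, Add(r, Mul(Rational(-15, 14), M, r)))) (Function('E')(M, r) = Add(Mul(Add(Mul(Mul(Mul(-5, Pow(Add(4, Add(2, Mul(Rational(-1, 3), 4))), -1)), M), r), r), M), -107) = Add(Mul(Add(Mul(Mul(Mul(-5, Pow(Add(4, Add(2, Rational(-4, 3))), -1)), M), r), r), M), -107) = Add(Mul(Add(Mul(Mul(Mul(-5, Pow(Add(4, Rational(2, 3)), -1)), M), r), r), M), -107) = Add(Mul(Add(Mul(Mul(Mul(-5, Pow(Rational(14, 3), -1)), M), r), r), M), -107) = Add(Mul(Add(Mul(Mul(Mul(-5, Rational(3, 14)), M), r), r), M), -107) = Add(Mul(Add(Mul(Mul(Rational(-15, 14), M), r), r), M), -107) = Add(Mul(Add(Mul(Rational(-15, 14), M, r), r), M), -107) = Add(Mul(Add(r, Mul(Rational(-15, 14), M, r)), M), -107) = Add(Mul(M, Add(r, Mul(Rational(-15, 14), M, r))), -107) = Add(-107, Mul(M, Add(r, Mul(Rational(-15, 14), M, r)))))
Add(-1769, Function('E')(Mul(Mul(1, 1), -4), 208)) = Add(-1769, Add(-107, Mul(Mul(Mul(1, 1), -4), 208), Mul(Rational(-15, 14), 208, Pow(Mul(Mul(1, 1), -4), 2)))) = Add(-1769, Add(-107, Mul(Mul(1, -4), 208), Mul(Rational(-15, 14), 208, Pow(Mul(1, -4), 2)))) = Add(-1769, Add(-107, Mul(-4, 208), Mul(Rational(-15, 14), 208, Pow(-4, 2)))) = Add(-1769, Add(-107, -832, Mul(Rational(-15, 14), 208, 16))) = Add(-1769, Add(-107, -832, Rational(-24960, 7))) = Add(-1769, Rational(-31533, 7)) = Rational(-43916, 7)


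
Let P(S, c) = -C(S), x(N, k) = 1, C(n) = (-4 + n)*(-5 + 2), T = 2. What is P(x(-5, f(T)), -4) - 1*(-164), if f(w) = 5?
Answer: 155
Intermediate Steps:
C(n) = 12 - 3*n (C(n) = (-4 + n)*(-3) = 12 - 3*n)
P(S, c) = -12 + 3*S (P(S, c) = -(12 - 3*S) = -12 + 3*S)
P(x(-5, f(T)), -4) - 1*(-164) = (-12 + 3*1) - 1*(-164) = (-12 + 3) + 164 = -9 + 164 = 155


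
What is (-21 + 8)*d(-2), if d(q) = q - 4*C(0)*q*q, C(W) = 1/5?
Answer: 338/5 ≈ 67.600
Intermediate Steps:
C(W) = 1/5
d(q) = q - 4*q**2/5 (d(q) = q - 4*q/5*q = q - 4*q**2/5)
(-21 + 8)*d(-2) = (-21 + 8)*((1/5)*(-2)*(5 - 4*(-2))) = -13*(-2)*(5 + 8)/5 = -13*(-2)*13/5 = -13*(-26/5) = 338/5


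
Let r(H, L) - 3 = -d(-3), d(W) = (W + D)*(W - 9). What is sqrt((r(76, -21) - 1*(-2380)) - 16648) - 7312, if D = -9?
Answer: -7312 + 3*I*sqrt(1601) ≈ -7312.0 + 120.04*I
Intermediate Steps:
d(W) = (-9 + W)**2 (d(W) = (W - 9)*(W - 9) = (-9 + W)*(-9 + W) = (-9 + W)**2)
r(H, L) = -141 (r(H, L) = 3 - (81 + (-3)**2 - 18*(-3)) = 3 - (81 + 9 + 54) = 3 - 1*144 = 3 - 144 = -141)
sqrt((r(76, -21) - 1*(-2380)) - 16648) - 7312 = sqrt((-141 - 1*(-2380)) - 16648) - 7312 = sqrt((-141 + 2380) - 16648) - 7312 = sqrt(2239 - 16648) - 7312 = sqrt(-14409) - 7312 = 3*I*sqrt(1601) - 7312 = -7312 + 3*I*sqrt(1601)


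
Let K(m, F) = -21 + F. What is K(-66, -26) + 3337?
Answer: 3290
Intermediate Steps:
K(-66, -26) + 3337 = (-21 - 26) + 3337 = -47 + 3337 = 3290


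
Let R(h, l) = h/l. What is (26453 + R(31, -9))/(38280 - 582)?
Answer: 119023/169641 ≈ 0.70162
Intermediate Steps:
(26453 + R(31, -9))/(38280 - 582) = (26453 + 31/(-9))/(38280 - 582) = (26453 + 31*(-1/9))/37698 = (26453 - 31/9)*(1/37698) = (238046/9)*(1/37698) = 119023/169641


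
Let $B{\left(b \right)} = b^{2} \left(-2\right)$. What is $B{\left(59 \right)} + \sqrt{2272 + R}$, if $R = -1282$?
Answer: $-6962 + 3 \sqrt{110} \approx -6930.5$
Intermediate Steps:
$B{\left(b \right)} = - 2 b^{2}$
$B{\left(59 \right)} + \sqrt{2272 + R} = - 2 \cdot 59^{2} + \sqrt{2272 - 1282} = \left(-2\right) 3481 + \sqrt{990} = -6962 + 3 \sqrt{110}$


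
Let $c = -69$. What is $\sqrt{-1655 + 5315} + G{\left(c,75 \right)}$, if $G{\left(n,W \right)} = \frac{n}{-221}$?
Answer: $\frac{69}{221} + 2 \sqrt{915} \approx 60.81$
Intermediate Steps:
$G{\left(n,W \right)} = - \frac{n}{221}$ ($G{\left(n,W \right)} = n \left(- \frac{1}{221}\right) = - \frac{n}{221}$)
$\sqrt{-1655 + 5315} + G{\left(c,75 \right)} = \sqrt{-1655 + 5315} - - \frac{69}{221} = \sqrt{3660} + \frac{69}{221} = 2 \sqrt{915} + \frac{69}{221} = \frac{69}{221} + 2 \sqrt{915}$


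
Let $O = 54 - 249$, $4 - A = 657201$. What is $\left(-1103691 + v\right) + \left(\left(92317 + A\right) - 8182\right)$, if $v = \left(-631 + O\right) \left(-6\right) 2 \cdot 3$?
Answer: $-1647017$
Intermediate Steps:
$A = -657197$ ($A = 4 - 657201 = -657197$)
$O = -195$
$v = 29736$ ($v = \left(-631 - 195\right) \left(-6\right) 2 \cdot 3 = - 826 \left(\left(-12\right) 3\right) = \left(-826\right) \left(-36\right) = 29736$)
$\left(-1103691 + v\right) + \left(\left(92317 + A\right) - 8182\right) = \left(-1103691 + 29736\right) + \left(\left(92317 - 657197\right) - 8182\right) = -1073955 - 573062 = -1647017$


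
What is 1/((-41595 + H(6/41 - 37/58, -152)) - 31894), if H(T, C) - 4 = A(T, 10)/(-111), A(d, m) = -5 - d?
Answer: -263958/19396942909 ≈ -1.3608e-5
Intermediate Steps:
H(T, C) = 449/111 + T/111 (H(T, C) = 4 + (-5 - T)/(-111) = 4 + (-5 - T)*(-1/111) = 4 + (5/111 + T/111) = 449/111 + T/111)
1/((-41595 + H(6/41 - 37/58, -152)) - 31894) = 1/((-41595 + (449/111 + (6/41 - 37/58)/111)) - 31894) = 1/((-41595 + (449/111 + (1/111)*(-1169/2378))) - 31894) = 1/((-41595 + (449/111 - 1169/263958)) - 31894) = 1/((-41595 + 1066553/263958) - 31894) = 1/(-10978266457/263958 - 31894) = 1/(-19396942909/263958) = -263958/19396942909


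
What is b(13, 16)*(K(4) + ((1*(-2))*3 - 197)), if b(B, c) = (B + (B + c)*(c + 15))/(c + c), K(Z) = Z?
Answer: -11343/2 ≈ -5671.5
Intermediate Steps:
b(B, c) = (B + (15 + c)*(B + c))/(2*c) (b(B, c) = (B + (B + c)*(15 + c))/((2*c)) = (B + (15 + c)*(B + c))*(1/(2*c)) = (B + (15 + c)*(B + c))/(2*c))
b(13, 16)*(K(4) + ((1*(-2))*3 - 197)) = ((½)*(16*13 + 16*(15 + 13 + 16))/16)*(4 + ((1*(-2))*3 - 197)) = ((½)*(1/16)*(208 + 16*44))*(4 + (-2*3 - 197)) = ((½)*(1/16)*(208 + 704))*(4 + (-6 - 197)) = ((½)*(1/16)*912)*(4 - 203) = (57/2)*(-199) = -11343/2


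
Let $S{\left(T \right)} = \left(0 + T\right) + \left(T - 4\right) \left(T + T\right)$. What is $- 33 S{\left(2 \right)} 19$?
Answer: $3762$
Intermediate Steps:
$S{\left(T \right)} = T + 2 T \left(-4 + T\right)$ ($S{\left(T \right)} = T + \left(-4 + T\right) 2 T = T + 2 T \left(-4 + T\right)$)
$- 33 S{\left(2 \right)} 19 = - 33 \cdot 2 \left(-7 + 2 \cdot 2\right) 19 = - 33 \cdot 2 \left(-7 + 4\right) 19 = - 33 \cdot 2 \left(-3\right) 19 = \left(-33\right) \left(-6\right) 19 = 198 \cdot 19 = 3762$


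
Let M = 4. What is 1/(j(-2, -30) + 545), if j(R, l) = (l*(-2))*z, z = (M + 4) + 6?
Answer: 1/1385 ≈ 0.00072202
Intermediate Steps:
z = 14 (z = (4 + 4) + 6 = 8 + 6 = 14)
j(R, l) = -28*l (j(R, l) = (l*(-2))*14 = -2*l*14 = -28*l)
1/(j(-2, -30) + 545) = 1/(-28*(-30) + 545) = 1/(840 + 545) = 1/1385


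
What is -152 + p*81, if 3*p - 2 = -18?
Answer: -584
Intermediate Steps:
p = -16/3 (p = ⅔ + (⅓)*(-18) = ⅔ - 6 = -16/3 ≈ -5.3333)
-152 + p*81 = -152 - 16/3*81 = -152 - 432 = -584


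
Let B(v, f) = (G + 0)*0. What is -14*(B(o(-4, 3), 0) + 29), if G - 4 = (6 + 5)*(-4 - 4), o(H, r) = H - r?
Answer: -406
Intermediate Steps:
G = -84 (G = 4 + (6 + 5)*(-4 - 4) = 4 + 11*(-8) = 4 - 88 = -84)
B(v, f) = 0 (B(v, f) = (-84 + 0)*0 = -84*0 = 0)
-14*(B(o(-4, 3), 0) + 29) = -14*(0 + 29) = -14*29 = -406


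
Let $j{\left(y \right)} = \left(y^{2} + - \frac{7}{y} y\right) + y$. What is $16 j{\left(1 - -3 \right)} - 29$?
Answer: $179$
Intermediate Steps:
$j{\left(y \right)} = -7 + y + y^{2}$ ($j{\left(y \right)} = \left(y^{2} - 7\right) + y = \left(-7 + y^{2}\right) + y = -7 + y + y^{2}$)
$16 j{\left(1 - -3 \right)} - 29 = 16 \left(-7 + \left(1 - -3\right) + \left(1 - -3\right)^{2}\right) - 29 = 16 \left(-7 + \left(1 + 3\right) + \left(1 + 3\right)^{2}\right) - 29 = 16 \left(-7 + 4 + 4^{2}\right) - 29 = 16 \left(-7 + 4 + 16\right) - 29 = 16 \cdot 13 - 29 = 208 - 29 = 179$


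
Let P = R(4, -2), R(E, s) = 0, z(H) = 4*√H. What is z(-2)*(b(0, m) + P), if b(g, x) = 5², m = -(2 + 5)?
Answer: 100*I*√2 ≈ 141.42*I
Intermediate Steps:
m = -7 (m = -1*7 = -7)
b(g, x) = 25
P = 0
z(-2)*(b(0, m) + P) = (4*√(-2))*(25 + 0) = (4*(I*√2))*25 = (4*I*√2)*25 = 100*I*√2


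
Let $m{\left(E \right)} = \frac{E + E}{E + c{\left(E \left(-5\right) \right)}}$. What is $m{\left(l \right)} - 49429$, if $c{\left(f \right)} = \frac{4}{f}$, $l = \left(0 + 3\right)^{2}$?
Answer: $- \frac{19820219}{401} \approx -49427.0$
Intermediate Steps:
$l = 9$ ($l = 3^{2} = 9$)
$m{\left(E \right)} = \frac{2 E}{E - \frac{4}{5 E}}$ ($m{\left(E \right)} = \frac{E + E}{E + \frac{4}{E \left(-5\right)}} = \frac{2 E}{E + \frac{4}{\left(-5\right) E}} = \frac{2 E}{E + 4 \left(- \frac{1}{5 E}\right)} = \frac{2 E}{E - \frac{4}{5 E}}$)
$m{\left(l \right)} - 49429 = \frac{10 \cdot 9^{2}}{-4 + 5 \cdot 9^{2}} - 49429 = 10 \cdot 81 \frac{1}{-4 + 5 \cdot 81} - 49429 = 10 \cdot 81 \frac{1}{-4 + 405} - 49429 = 10 \cdot 81 \cdot \frac{1}{401} - 49429 = \frac{810}{401} - 49429 = - \frac{19820219}{401}$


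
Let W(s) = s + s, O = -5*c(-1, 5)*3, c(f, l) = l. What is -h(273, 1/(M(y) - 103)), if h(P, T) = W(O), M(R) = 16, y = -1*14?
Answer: 150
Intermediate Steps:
y = -14
O = -75 (O = -5*5*3 = -25*3 = -75)
W(s) = 2*s
h(P, T) = -150 (h(P, T) = 2*(-75) = -150)
-h(273, 1/(M(y) - 103)) = -1*(-150) = 150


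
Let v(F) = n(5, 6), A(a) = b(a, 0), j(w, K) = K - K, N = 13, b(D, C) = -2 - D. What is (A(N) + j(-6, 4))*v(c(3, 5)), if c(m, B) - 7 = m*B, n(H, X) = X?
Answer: -90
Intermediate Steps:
c(m, B) = 7 + B*m (c(m, B) = 7 + m*B = 7 + B*m)
j(w, K) = 0
A(a) = -2 - a
v(F) = 6
(A(N) + j(-6, 4))*v(c(3, 5)) = ((-2 - 1*13) + 0)*6 = ((-2 - 13) + 0)*6 = (-15 + 0)*6 = -15*6 = -90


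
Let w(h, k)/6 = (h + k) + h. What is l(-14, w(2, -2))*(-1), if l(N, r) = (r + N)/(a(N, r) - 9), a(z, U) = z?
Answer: -2/23 ≈ -0.086957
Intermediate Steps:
w(h, k) = 6*k + 12*h (w(h, k) = 6*((h + k) + h) = 6*(k + 2*h) = 6*k + 12*h)
l(N, r) = (N + r)/(-9 + N) (l(N, r) = (r + N)/(N - 9) = (N + r)/(-9 + N))
l(-14, w(2, -2))*(-1) = ((-14 + (6*(-2) + 12*2))/(-9 - 14))*(-1) = ((-14 + (-12 + 24))/(-23))*(-1) = -(-14 + 12)/23*(-1) = -1/23*(-2)*(-1) = (2/23)*(-1) = -2/23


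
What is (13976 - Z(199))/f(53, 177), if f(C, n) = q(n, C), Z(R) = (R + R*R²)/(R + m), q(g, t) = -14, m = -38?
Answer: 2815331/1127 ≈ 2498.1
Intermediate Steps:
Z(R) = (R + R³)/(-38 + R) (Z(R) = (R + R*R²)/(R - 38) = (R + R³)/(-38 + R))
f(C, n) = -14
(13976 - Z(199))/f(53, 177) = (13976 - (199 + 199³)/(-38 + 199))/(-14) = (13976 - (199 + 7880599)/161)*(-1/14) = (13976 - 7880798/161)*(-1/14) = -5630662/161*(-1/14) = 2815331/1127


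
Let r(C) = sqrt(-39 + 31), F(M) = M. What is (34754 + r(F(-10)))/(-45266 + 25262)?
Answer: -17377/10002 - I*sqrt(2)/10002 ≈ -1.7374 - 0.00014139*I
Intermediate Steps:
r(C) = 2*I*sqrt(2) (r(C) = sqrt(-8) = 2*I*sqrt(2))
(34754 + r(F(-10)))/(-45266 + 25262) = (34754 + 2*I*sqrt(2))/(-45266 + 25262) = (34754 + 2*I*sqrt(2))/(-20004) = (34754 + 2*I*sqrt(2))*(-1/20004) = -17377/10002 - I*sqrt(2)/10002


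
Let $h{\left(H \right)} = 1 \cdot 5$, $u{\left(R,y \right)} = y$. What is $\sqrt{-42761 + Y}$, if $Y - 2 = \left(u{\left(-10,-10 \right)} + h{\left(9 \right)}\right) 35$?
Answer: $i \sqrt{42934} \approx 207.21 i$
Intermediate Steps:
$h{\left(H \right)} = 5$
$Y = -173$ ($Y = 2 + \left(-10 + 5\right) 35 = 2 - 175 = -173$)
$\sqrt{-42761 + Y} = \sqrt{-42761 - 173} = \sqrt{-42934} = i \sqrt{42934}$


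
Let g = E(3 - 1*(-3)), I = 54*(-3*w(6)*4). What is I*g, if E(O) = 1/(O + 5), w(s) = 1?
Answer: -648/11 ≈ -58.909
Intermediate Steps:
E(O) = 1/(5 + O)
I = -648 (I = 54*(-3*1*4) = 54*(-3*4) = 54*(-12) = -648)
g = 1/11 (g = 1/(5 + (3 - 1*(-3))) = 1/(5 + (3 + 3)) = 1/(5 + 6) = 1/11 ≈ 0.090909)
I*g = -648*1/11 = -648/11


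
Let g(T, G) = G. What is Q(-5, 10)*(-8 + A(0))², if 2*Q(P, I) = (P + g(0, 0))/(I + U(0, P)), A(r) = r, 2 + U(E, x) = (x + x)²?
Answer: -40/27 ≈ -1.4815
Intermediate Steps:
U(E, x) = -2 + 4*x² (U(E, x) = -2 + (x + x)² = -2 + (2*x)² = -2 + 4*x²)
Q(P, I) = P/(2*(-2 + I + 4*P²)) (Q(P, I) = ((P + 0)/(I + (-2 + 4*P²)))/2 = (P/(-2 + I + 4*P²))/2 = P/(2*(-2 + I + 4*P²)))
Q(-5, 10)*(-8 + A(0))² = ((½)*(-5)/(-2 + 10 + 4*(-5)²))*(-8 + 0)² = ((½)*(-5)/(-2 + 10 + 4*25))*(-8)² = ((½)*(-5)/(-2 + 10 + 100))*64 = ((½)*(-5)/108)*64 = ((½)*(-5)*(1/108))*64 = -5/216*64 = -40/27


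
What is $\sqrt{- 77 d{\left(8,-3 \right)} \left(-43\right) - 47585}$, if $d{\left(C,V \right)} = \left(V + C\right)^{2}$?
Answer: $3 \sqrt{3910} \approx 187.59$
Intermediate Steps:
$d{\left(C,V \right)} = \left(C + V\right)^{2}$
$\sqrt{- 77 d{\left(8,-3 \right)} \left(-43\right) - 47585} = \sqrt{- 77 \left(8 - 3\right)^{2} \left(-43\right) - 47585} = \sqrt{- 77 \cdot 5^{2} \left(-43\right) - 47585} = \sqrt{\left(-77\right) 25 \left(-43\right) - 47585} = \sqrt{\left(-1925\right) \left(-43\right) - 47585} = \sqrt{82775 - 47585} = \sqrt{35190} = 3 \sqrt{3910}$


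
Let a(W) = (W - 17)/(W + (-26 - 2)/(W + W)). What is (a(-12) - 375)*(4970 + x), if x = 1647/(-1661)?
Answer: -199743510123/107965 ≈ -1.8501e+6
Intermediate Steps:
x = -1647/1661 (x = 1647*(-1/1661) = -1647/1661 ≈ -0.99157)
a(W) = (-17 + W)/(W - 14/W) (a(W) = (-17 + W)/(W - 28*1/(2*W)) = (-17 + W)/(W - 14/W))
(a(-12) - 375)*(4970 + x) = (-12*(-17 - 12)/(-14 + (-12)²) - 375)*(4970 - 1647/1661) = (-12*(-29)/(-14 + 144) - 375)*(8253523/1661) = (-12*(-29)/130 - 375)*(8253523/1661) = (-12*1/130*(-29) - 375)*(8253523/1661) = (174/65 - 375)*(8253523/1661) = -24201/65*8253523/1661 = -199743510123/107965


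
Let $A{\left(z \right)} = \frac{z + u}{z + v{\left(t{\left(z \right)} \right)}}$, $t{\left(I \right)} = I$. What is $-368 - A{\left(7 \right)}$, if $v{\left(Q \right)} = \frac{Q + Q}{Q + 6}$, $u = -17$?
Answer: $- \frac{7702}{21} \approx -366.76$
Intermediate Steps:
$v{\left(Q \right)} = \frac{2 Q}{6 + Q}$
$A{\left(z \right)} = \frac{-17 + z}{z + \frac{2 z}{6 + z}}$ ($A{\left(z \right)} = \frac{z - 17}{z + \frac{2 z}{6 + z}} = \frac{-17 + z}{z + \frac{2 z}{6 + z}}$)
$-368 - A{\left(7 \right)} = -368 - \frac{\left(-17 + 7\right) \left(6 + 7\right)}{7 \left(8 + 7\right)} = -368 - \frac{1}{7} \cdot \frac{1}{15} \left(-10\right) 13 = -368 - - \frac{26}{21} = -368 + \frac{26}{21} = - \frac{7702}{21}$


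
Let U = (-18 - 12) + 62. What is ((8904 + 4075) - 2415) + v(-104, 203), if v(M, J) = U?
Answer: 10596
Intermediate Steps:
U = 32 (U = -30 + 62 = 32)
v(M, J) = 32
((8904 + 4075) - 2415) + v(-104, 203) = ((8904 + 4075) - 2415) + 32 = (12979 - 2415) + 32 = 10564 + 32 = 10596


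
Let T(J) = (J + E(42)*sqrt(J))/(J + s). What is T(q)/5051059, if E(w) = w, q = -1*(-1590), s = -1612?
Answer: -15/1048333 - 21*sqrt(1590)/55561649 ≈ -2.9379e-5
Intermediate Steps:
q = 1590
T(J) = (J + 42*sqrt(J))/(-1612 + J) (T(J) = (J + 42*sqrt(J))/(J - 1612) = (J + 42*sqrt(J))/(-1612 + J))
T(q)/5051059 = ((1590 + 42*sqrt(1590))/(-1612 + 1590))/5051059 = ((1590 + 42*sqrt(1590))/(-22))*(1/5051059) = -(1590 + 42*sqrt(1590))/22*(1/5051059) = (-795/11 - 21*sqrt(1590)/11)*(1/5051059) = -15/1048333 - 21*sqrt(1590)/55561649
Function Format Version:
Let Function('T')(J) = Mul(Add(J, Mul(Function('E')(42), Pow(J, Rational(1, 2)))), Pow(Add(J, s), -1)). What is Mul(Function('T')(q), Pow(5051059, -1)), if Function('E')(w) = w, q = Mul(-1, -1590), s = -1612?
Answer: Add(Rational(-15, 1048333), Mul(Rational(-21, 55561649), Pow(1590, Rational(1, 2)))) ≈ -2.9379e-5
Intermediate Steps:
q = 1590
Function('T')(J) = Mul(Pow(Add(-1612, J), -1), Add(J, Mul(42, Pow(J, Rational(1, 2))))) (Function('T')(J) = Mul(Add(J, Mul(42, Pow(J, Rational(1, 2)))), Pow(Add(J, -1612), -1)) = Mul(Add(J, Mul(42, Pow(J, Rational(1, 2)))), Pow(Add(-1612, J), -1)) = Mul(Pow(Add(-1612, J), -1), Add(J, Mul(42, Pow(J, Rational(1, 2))))))
Mul(Function('T')(q), Pow(5051059, -1)) = Mul(Mul(Pow(Add(-1612, 1590), -1), Add(1590, Mul(42, Pow(1590, Rational(1, 2))))), Pow(5051059, -1)) = Mul(Mul(Pow(-22, -1), Add(1590, Mul(42, Pow(1590, Rational(1, 2))))), Rational(1, 5051059)) = Mul(Mul(Rational(-1, 22), Add(1590, Mul(42, Pow(1590, Rational(1, 2))))), Rational(1, 5051059)) = Mul(Add(Rational(-795, 11), Mul(Rational(-21, 11), Pow(1590, Rational(1, 2)))), Rational(1, 5051059)) = Add(Rational(-15, 1048333), Mul(Rational(-21, 55561649), Pow(1590, Rational(1, 2))))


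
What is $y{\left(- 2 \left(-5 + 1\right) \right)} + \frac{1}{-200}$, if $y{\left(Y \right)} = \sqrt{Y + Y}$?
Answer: $\frac{799}{200} \approx 3.995$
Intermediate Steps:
$y{\left(Y \right)} = \sqrt{2} \sqrt{Y}$ ($y{\left(Y \right)} = \sqrt{2 Y} = \sqrt{2} \sqrt{Y}$)
$y{\left(- 2 \left(-5 + 1\right) \right)} + \frac{1}{-200} = \sqrt{2} \sqrt{- 2 \left(-5 + 1\right)} + \frac{1}{-200} = \sqrt{2} \sqrt{\left(-2\right) \left(-4\right)} - \frac{1}{200} = \sqrt{2} \sqrt{8} - \frac{1}{200} = \sqrt{2} \cdot 2 \sqrt{2} - \frac{1}{200} = 4 - \frac{1}{200} = \frac{799}{200}$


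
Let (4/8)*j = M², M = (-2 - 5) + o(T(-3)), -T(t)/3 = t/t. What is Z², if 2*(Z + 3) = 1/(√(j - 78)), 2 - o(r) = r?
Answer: (420 + I*√70)²/19600 ≈ 8.9964 + 0.35857*I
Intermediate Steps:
T(t) = -3 (T(t) = -3*t/t = -3*1 = -3)
o(r) = 2 - r
M = -2 (M = (-2 - 5) + (2 - 1*(-3)) = -7 + (2 + 3) = -7 + 5 = -2)
j = 8 (j = 2*(-2)² = 2*4 = 8)
Z = -3 - I*√70/140 (Z = -3 + 1/(2*(√(8 - 78))) = -3 + 1/(2*(√(-70))) = -3 + 1/(2*((I*√70))) = -3 + (-I*√70/70)/2 = -3 - I*√70/140 ≈ -3.0 - 0.059761*I)
Z² = (-3 - I*√70/140)²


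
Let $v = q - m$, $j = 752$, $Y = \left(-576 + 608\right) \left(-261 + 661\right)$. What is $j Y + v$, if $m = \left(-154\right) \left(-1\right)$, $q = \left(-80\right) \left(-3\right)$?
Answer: $9625686$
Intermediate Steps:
$q = 240$
$Y = 12800$ ($Y = 32 \cdot 400 = 12800$)
$m = 154$
$v = 86$ ($v = 240 - 154 = 86$)
$j Y + v = 752 \cdot 12800 + 86 = 9625600 + 86 = 9625686$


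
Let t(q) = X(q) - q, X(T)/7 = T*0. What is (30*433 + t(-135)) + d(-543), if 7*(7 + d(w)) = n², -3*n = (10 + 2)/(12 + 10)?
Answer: 11110950/847 ≈ 13118.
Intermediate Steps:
n = -2/11 (n = -(10 + 2)/(3*(12 + 10)) = -4/22 = -⅓*6/11 = -2/11 ≈ -0.18182)
X(T) = 0 (X(T) = 7*(T*0) = 7*0 = 0)
d(w) = -5925/847 (d(w) = -7 + (-2/11)²/7 = -7 + (⅐)*(4/121) = -7 + 4/847 = -5925/847)
t(q) = -q (t(q) = 0 - q = -q)
(30*433 + t(-135)) + d(-543) = (30*433 - 1*(-135)) - 5925/847 = (12990 + 135) - 5925/847 = 13125 - 5925/847 = 11110950/847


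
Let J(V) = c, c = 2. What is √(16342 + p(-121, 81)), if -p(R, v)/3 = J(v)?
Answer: 4*√1021 ≈ 127.81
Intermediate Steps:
J(V) = 2
p(R, v) = -6 (p(R, v) = -3*2 = -6)
√(16342 + p(-121, 81)) = √(16342 - 6) = √16336 = 4*√1021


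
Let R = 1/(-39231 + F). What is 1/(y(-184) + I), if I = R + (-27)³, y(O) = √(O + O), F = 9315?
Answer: -17615636593164/346728904999960249 - 3579868224*I*√23/346728904999960249 ≈ -5.0805e-5 - 4.9515e-8*I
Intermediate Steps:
R = -1/29916 (R = 1/(-39231 + 9315) = 1/(-29916) = -1/29916 ≈ -3.3427e-5)
y(O) = √2*√O (y(O) = √(2*O) = √2*√O)
I = -588836629/29916 (I = -1/29916 + (-27)³ = -1/29916 - 19683 = -588836629/29916 ≈ -19683.)
1/(y(-184) + I) = 1/(√2*√(-184) - 588836629/29916) = 1/(√2*(2*I*√46) - 588836629/29916) = 1/(4*I*√23 - 588836629/29916) = 1/(-588836629/29916 + 4*I*√23)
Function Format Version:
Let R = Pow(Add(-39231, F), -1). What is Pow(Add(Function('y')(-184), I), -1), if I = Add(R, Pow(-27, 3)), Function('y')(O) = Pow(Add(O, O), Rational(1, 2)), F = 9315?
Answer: Add(Rational(-17615636593164, 346728904999960249), Mul(Rational(-3579868224, 346728904999960249), I, Pow(23, Rational(1, 2)))) ≈ Add(-5.0805e-5, Mul(-4.9515e-8, I))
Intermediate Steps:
R = Rational(-1, 29916) (R = Pow(Add(-39231, 9315), -1) = Pow(-29916, -1) = Rational(-1, 29916) ≈ -3.3427e-5)
Function('y')(O) = Mul(Pow(2, Rational(1, 2)), Pow(O, Rational(1, 2))) (Function('y')(O) = Pow(Mul(2, O), Rational(1, 2)) = Mul(Pow(2, Rational(1, 2)), Pow(O, Rational(1, 2))))
I = Rational(-588836629, 29916) (I = Add(Rational(-1, 29916), Pow(-27, 3)) = Add(Rational(-1, 29916), -19683) = Rational(-588836629, 29916) ≈ -19683.)
Pow(Add(Function('y')(-184), I), -1) = Pow(Add(Mul(Pow(2, Rational(1, 2)), Pow(-184, Rational(1, 2))), Rational(-588836629, 29916)), -1) = Pow(Add(Mul(Pow(2, Rational(1, 2)), Mul(2, I, Pow(46, Rational(1, 2)))), Rational(-588836629, 29916)), -1) = Pow(Add(Mul(4, I, Pow(23, Rational(1, 2))), Rational(-588836629, 29916)), -1) = Pow(Add(Rational(-588836629, 29916), Mul(4, I, Pow(23, Rational(1, 2)))), -1)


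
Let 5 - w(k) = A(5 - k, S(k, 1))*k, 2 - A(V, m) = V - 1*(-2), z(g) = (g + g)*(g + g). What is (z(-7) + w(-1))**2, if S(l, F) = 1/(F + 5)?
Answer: 38025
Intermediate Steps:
S(l, F) = 1/(5 + F)
z(g) = 4*g**2 (z(g) = (2*g)*(2*g) = 4*g**2)
A(V, m) = -V (A(V, m) = 2 - (V - 1*(-2)) = 2 - (V + 2) = 2 - (2 + V) = 2 + (-2 - V) = -V)
w(k) = 5 - k*(-5 + k) (w(k) = 5 - (-(5 - k))*k = 5 - (-5 + k)*k = 5 - k*(-5 + k))
(z(-7) + w(-1))**2 = (4*(-7)**2 + (5 - 1*(-1)*(-5 - 1)))**2 = (4*49 + (5 - 1*(-1)*(-6)))**2 = (196 + (5 - 6))**2 = (196 - 1)**2 = 195**2 = 38025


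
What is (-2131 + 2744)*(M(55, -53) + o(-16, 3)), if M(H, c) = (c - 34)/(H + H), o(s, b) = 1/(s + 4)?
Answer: -353701/660 ≈ -535.91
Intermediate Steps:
o(s, b) = 1/(4 + s)
M(H, c) = (-34 + c)/(2*H) (M(H, c) = (-34 + c)/((2*H)) = (-34 + c)*(1/(2*H)) = (-34 + c)/(2*H))
(-2131 + 2744)*(M(55, -53) + o(-16, 3)) = (-2131 + 2744)*((1/2)*(-34 - 53)/55 + 1/(4 - 16)) = 613*((1/2)*(1/55)*(-87) + 1/(-12)) = 613*(-87/110 - 1/12) = 613*(-577/660) = -353701/660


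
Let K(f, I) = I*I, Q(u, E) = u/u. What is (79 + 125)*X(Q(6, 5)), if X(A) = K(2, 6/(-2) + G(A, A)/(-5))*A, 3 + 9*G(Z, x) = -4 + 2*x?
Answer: 45968/27 ≈ 1702.5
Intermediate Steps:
Q(u, E) = 1
G(Z, x) = -7/9 + 2*x/9 (G(Z, x) = -⅓ + (-4 + 2*x)/9 = -⅓ + (-4/9 + 2*x/9) = -7/9 + 2*x/9)
K(f, I) = I²
X(A) = A*(-128/45 - 2*A/45)² (X(A) = (6/(-2) + (-7/9 + 2*A/9)/(-5))²*A = (6*(-½) + (-7/9 + 2*A/9)*(-⅕))²*A = (-3 + (7/45 - 2*A/45))²*A = (-128/45 - 2*A/45)²*A = A*(-128/45 - 2*A/45)²)
(79 + 125)*X(Q(6, 5)) = (79 + 125)*((4/2025)*1*(64 + 1)²) = 204*((4/2025)*1*65²) = 204*((4/2025)*1*4225) = 204*(676/81) = 45968/27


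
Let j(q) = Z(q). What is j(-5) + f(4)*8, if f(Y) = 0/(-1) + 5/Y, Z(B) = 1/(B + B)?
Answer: 99/10 ≈ 9.9000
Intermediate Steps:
Z(B) = 1/(2*B)
j(q) = 1/(2*q)
f(Y) = 5/Y (f(Y) = 0*(-1) + 5/Y = 0 + 5/Y = 5/Y)
j(-5) + f(4)*8 = (1/2)/(-5) + (5/4)*8 = (1/2)*(-1/5) + (5*(1/4))*8 = -1/10 + (5/4)*8 = -1/10 + 10 = 99/10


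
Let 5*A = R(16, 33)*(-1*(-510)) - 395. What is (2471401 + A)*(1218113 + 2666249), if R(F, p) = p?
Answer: 9612584029056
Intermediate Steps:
A = 3287 (A = (33*(-1*(-510)) - 395)/5 = (33*510 - 395)/5 = (16830 - 395)/5 = (⅕)*16435 = 3287)
(2471401 + A)*(1218113 + 2666249) = (2471401 + 3287)*(1218113 + 2666249) = 2474688*3884362 = 9612584029056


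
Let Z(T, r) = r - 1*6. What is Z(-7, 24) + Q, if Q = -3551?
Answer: -3533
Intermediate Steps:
Z(T, r) = -6 + r (Z(T, r) = r - 6 = -6 + r)
Z(-7, 24) + Q = (-6 + 24) - 3551 = 18 - 3551 = -3533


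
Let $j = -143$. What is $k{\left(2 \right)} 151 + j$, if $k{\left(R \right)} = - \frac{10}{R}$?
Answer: $-898$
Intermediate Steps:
$k{\left(2 \right)} 151 + j = - \frac{10}{2} \cdot 151 - 143 = \left(-10\right) \frac{1}{2} \cdot 151 - 143 = \left(-5\right) 151 - 143 = -755 - 143 = -898$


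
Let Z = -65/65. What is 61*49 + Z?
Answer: 2988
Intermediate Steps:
Z = -1 (Z = -65*1/65 = -1)
61*49 + Z = 61*49 - 1 = 2989 - 1 = 2988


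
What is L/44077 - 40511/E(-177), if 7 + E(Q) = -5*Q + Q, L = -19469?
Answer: -1799251116/30897977 ≈ -58.232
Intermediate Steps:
E(Q) = -7 - 4*Q (E(Q) = -7 + (-5*Q + Q) = -7 - 4*Q)
L/44077 - 40511/E(-177) = -19469/44077 - 40511/(-7 - 4*(-177)) = -19469*1/44077 - 40511/(-7 + 708) = -19469/44077 - 40511/701 = -1799251116/30897977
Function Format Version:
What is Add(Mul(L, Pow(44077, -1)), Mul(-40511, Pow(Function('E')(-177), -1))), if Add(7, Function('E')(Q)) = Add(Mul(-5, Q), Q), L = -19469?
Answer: Rational(-1799251116, 30897977) ≈ -58.232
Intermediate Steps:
Function('E')(Q) = Add(-7, Mul(-4, Q)) (Function('E')(Q) = Add(-7, Add(Mul(-5, Q), Q)) = Add(-7, Mul(-4, Q)))
Add(Mul(L, Pow(44077, -1)), Mul(-40511, Pow(Function('E')(-177), -1))) = Add(Mul(-19469, Pow(44077, -1)), Mul(-40511, Pow(Add(-7, Mul(-4, -177)), -1))) = Add(Mul(-19469, Rational(1, 44077)), Mul(-40511, Pow(Add(-7, 708), -1))) = Add(Rational(-19469, 44077), Mul(-40511, Pow(701, -1))) = Add(Rational(-19469, 44077), Mul(-40511, Rational(1, 701))) = Add(Rational(-19469, 44077), Rational(-40511, 701)) = Rational(-1799251116, 30897977)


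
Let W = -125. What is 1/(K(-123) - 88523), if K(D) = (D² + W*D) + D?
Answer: -1/58142 ≈ -1.7199e-5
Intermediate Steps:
K(D) = D² - 124*D (K(D) = (D² - 125*D) + D = D² - 124*D)
1/(K(-123) - 88523) = 1/(-123*(-124 - 123) - 88523) = 1/(-123*(-247) - 88523) = 1/(30381 - 88523) = 1/(-58142) = -1/58142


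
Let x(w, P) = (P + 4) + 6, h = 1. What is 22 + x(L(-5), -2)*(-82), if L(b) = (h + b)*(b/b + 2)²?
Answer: -634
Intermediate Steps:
L(b) = 9 + 9*b (L(b) = (1 + b)*(b/b + 2)² = (1 + b)*(1 + 2)² = (1 + b)*3² = (1 + b)*9 = 9 + 9*b)
x(w, P) = 10 + P (x(w, P) = (4 + P) + 6 = 10 + P)
22 + x(L(-5), -2)*(-82) = 22 + (10 - 2)*(-82) = 22 + 8*(-82) = 22 - 656 = -634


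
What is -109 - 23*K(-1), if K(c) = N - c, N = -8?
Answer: 52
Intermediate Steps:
K(c) = -8 - c
-109 - 23*K(-1) = -109 - 23*(-8 - 1*(-1)) = -109 - 23*(-8 + 1) = -109 - 23*(-7) = -109 + 161 = 52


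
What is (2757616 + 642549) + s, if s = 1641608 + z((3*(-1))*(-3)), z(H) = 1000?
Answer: 5042773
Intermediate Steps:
s = 1642608 (s = 1641608 + 1000 = 1642608)
(2757616 + 642549) + s = (2757616 + 642549) + 1642608 = 3400165 + 1642608 = 5042773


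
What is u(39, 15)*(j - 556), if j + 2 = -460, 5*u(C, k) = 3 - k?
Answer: 12216/5 ≈ 2443.2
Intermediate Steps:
u(C, k) = ⅗ - k/5 (u(C, k) = (3 - k)/5 = ⅗ - k/5)
j = -462 (j = -2 - 460 = -462)
u(39, 15)*(j - 556) = (⅗ - ⅕*15)*(-462 - 556) = (⅗ - 3)*(-1018) = -12/5*(-1018) = 12216/5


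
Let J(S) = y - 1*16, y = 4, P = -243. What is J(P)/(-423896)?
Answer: 3/105974 ≈ 2.8309e-5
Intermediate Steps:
J(S) = -12 (J(S) = 4 - 1*16 = 4 - 16 = -12)
J(P)/(-423896) = -12/(-423896) = -12*(-1/423896) = 3/105974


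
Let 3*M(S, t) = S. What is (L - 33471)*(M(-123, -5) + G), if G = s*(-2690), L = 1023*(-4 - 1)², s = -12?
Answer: -254559144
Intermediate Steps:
M(S, t) = S/3
L = 25575 (L = 1023*(-5)² = 1023*25 = 25575)
G = 32280 (G = -12*(-2690) = 32280)
(L - 33471)*(M(-123, -5) + G) = (25575 - 33471)*((⅓)*(-123) + 32280) = -7896*(-41 + 32280) = -7896*32239 = -254559144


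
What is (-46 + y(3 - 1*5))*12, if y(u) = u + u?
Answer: -600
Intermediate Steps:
y(u) = 2*u
(-46 + y(3 - 1*5))*12 = (-46 + 2*(3 - 1*5))*12 = (-46 + 2*(3 - 5))*12 = (-46 + 2*(-2))*12 = (-46 - 4)*12 = -50*12 = -600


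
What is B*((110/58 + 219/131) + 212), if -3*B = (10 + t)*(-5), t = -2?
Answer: 32757760/11397 ≈ 2874.2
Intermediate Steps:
B = 40/3 (B = -(10 - 2)*(-5)/3 = -8*(-5)/3 = -⅓*(-40) = 40/3 ≈ 13.333)
B*((110/58 + 219/131) + 212) = 40*((110/58 + 219/131) + 212)/3 = 40*((110*(1/58) + 219*(1/131)) + 212)/3 = 40*((55/29 + 219/131) + 212)/3 = 40*(13556/3799 + 212)/3 = (40/3)*(818944/3799) = 32757760/11397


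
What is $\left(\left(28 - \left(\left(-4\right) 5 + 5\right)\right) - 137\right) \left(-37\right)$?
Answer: $3478$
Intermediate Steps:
$\left(\left(28 - \left(\left(-4\right) 5 + 5\right)\right) - 137\right) \left(-37\right) = \left(\left(28 - \left(-20 + 5\right)\right) - 137\right) \left(-37\right) = \left(\left(28 - -15\right) - 137\right) \left(-37\right) = \left(\left(28 + 15\right) - 137\right) \left(-37\right) = \left(43 - 137\right) \left(-37\right) = \left(-94\right) \left(-37\right) = 3478$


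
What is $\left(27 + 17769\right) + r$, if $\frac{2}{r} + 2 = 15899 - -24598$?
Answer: $\frac{720649022}{40495} \approx 17796.0$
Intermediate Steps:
$r = \frac{2}{40495}$ ($r = \frac{2}{-2 + \left(15899 - -24598\right)} = \frac{2}{-2 + \left(15899 + 24598\right)} = \frac{2}{-2 + 40497} = \frac{2}{40495} \approx 4.9389 \cdot 10^{-5}$)
$\left(27 + 17769\right) + r = \left(27 + 17769\right) + \frac{2}{40495} = 17796 + \frac{2}{40495} = \frac{720649022}{40495}$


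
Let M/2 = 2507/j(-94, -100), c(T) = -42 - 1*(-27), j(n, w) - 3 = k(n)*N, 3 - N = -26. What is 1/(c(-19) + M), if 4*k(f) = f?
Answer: -59/1321 ≈ -0.044663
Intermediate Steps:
N = 29 (N = 3 - 1*(-26) = 3 + 26 = 29)
k(f) = f/4
j(n, w) = 3 + 29*n/4 (j(n, w) = 3 + (n/4)*29 = 3 + 29*n/4)
c(T) = -15 (c(T) = -42 + 27 = -15)
M = -436/59 (M = 2*(2507/(3 + (29/4)*(-94))) = 2*(2507/(3 - 1363/2)) = 2*(2507/(-1357/2)) = 2*(2507*(-2/1357)) = 2*(-218/59) = -436/59 ≈ -7.3898)
1/(c(-19) + M) = 1/(-15 - 436/59) = 1/(-1321/59) = -59/1321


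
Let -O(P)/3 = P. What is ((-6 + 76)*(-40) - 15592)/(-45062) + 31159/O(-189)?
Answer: 707257561/12775077 ≈ 55.362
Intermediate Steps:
O(P) = -3*P
((-6 + 76)*(-40) - 15592)/(-45062) + 31159/O(-189) = ((-6 + 76)*(-40) - 15592)/(-45062) + 31159/((-3*(-189))) = (70*(-40) - 15592)*(-1/45062) + 31159/567 = (-2800 - 15592)*(-1/45062) + 31159*(1/567) = -18392*(-1/45062) + 31159/567 = 9196/22531 + 31159/567 = 707257561/12775077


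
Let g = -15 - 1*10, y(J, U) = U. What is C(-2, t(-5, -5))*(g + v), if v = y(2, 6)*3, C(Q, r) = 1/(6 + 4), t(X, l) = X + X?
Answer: -7/10 ≈ -0.70000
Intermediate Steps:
t(X, l) = 2*X
C(Q, r) = ⅒ (C(Q, r) = 1/10 = ⅒)
v = 18 (v = 6*3 = 18)
g = -25 (g = -15 - 10 = -25)
C(-2, t(-5, -5))*(g + v) = (-25 + 18)/10 = (⅒)*(-7) = -7/10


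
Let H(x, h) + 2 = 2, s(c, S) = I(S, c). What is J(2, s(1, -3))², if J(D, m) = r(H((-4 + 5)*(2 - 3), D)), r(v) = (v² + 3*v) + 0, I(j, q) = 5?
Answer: 0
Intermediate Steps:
s(c, S) = 5
H(x, h) = 0 (H(x, h) = -2 + 2 = 0)
r(v) = v² + 3*v
J(D, m) = 0 (J(D, m) = 0*(3 + 0) = 0*3 = 0)
J(2, s(1, -3))² = 0² = 0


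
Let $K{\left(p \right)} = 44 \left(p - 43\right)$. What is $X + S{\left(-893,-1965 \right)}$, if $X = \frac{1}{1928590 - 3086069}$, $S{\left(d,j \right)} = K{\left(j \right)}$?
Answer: $- \frac{102265584609}{1157479} \approx -88352.0$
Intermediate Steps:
$K{\left(p \right)} = -1892 + 44 p$ ($K{\left(p \right)} = 44 \left(-43 + p\right) = -1892 + 44 p$)
$S{\left(d,j \right)} = -1892 + 44 j$
$X = - \frac{1}{1157479}$ ($X = \frac{1}{-1157479} = - \frac{1}{1157479} \approx -8.6395 \cdot 10^{-7}$)
$X + S{\left(-893,-1965 \right)} = - \frac{1}{1157479} + \left(-1892 + 44 \left(-1965\right)\right) = - \frac{1}{1157479} - 88352 = - \frac{102265584609}{1157479}$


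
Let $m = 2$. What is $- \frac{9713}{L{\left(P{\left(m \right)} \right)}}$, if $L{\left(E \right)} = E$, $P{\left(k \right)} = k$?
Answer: $- \frac{9713}{2} \approx -4856.5$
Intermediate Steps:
$- \frac{9713}{L{\left(P{\left(m \right)} \right)}} = - \frac{9713}{2}$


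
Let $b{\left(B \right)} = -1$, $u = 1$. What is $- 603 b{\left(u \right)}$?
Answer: $603$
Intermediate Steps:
$- 603 b{\left(u \right)} = \left(-603\right) \left(-1\right) = 603$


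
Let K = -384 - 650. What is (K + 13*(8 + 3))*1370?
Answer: -1220670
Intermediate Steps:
K = -1034
(K + 13*(8 + 3))*1370 = (-1034 + 13*(8 + 3))*1370 = (-1034 + 13*11)*1370 = (-1034 + 143)*1370 = -891*1370 = -1220670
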